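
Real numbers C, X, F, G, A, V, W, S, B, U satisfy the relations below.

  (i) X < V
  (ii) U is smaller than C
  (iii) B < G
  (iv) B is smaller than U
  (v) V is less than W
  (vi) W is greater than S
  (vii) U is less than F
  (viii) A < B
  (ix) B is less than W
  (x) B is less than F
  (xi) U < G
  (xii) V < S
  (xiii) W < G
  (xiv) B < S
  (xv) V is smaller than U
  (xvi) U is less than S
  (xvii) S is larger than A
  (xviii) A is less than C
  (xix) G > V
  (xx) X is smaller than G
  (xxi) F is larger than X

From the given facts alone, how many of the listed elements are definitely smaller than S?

5

The elements the relations force below S are A, B, X, V, U — no chain reaches any other.
That is 5.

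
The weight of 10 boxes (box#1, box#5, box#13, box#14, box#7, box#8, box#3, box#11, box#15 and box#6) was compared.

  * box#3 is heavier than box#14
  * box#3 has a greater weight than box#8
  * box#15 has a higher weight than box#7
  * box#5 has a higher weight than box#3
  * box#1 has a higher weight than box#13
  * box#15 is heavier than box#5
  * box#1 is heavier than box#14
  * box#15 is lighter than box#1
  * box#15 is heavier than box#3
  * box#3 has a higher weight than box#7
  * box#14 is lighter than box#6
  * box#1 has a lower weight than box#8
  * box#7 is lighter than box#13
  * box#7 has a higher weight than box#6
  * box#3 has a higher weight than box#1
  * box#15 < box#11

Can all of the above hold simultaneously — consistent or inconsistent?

Chaining the given relations yields box#1 < box#8 < box#3 < box#5 < box#15, so box#1 < box#15. But one relation states box#15 < box#1. These cannot both hold.

inconsistent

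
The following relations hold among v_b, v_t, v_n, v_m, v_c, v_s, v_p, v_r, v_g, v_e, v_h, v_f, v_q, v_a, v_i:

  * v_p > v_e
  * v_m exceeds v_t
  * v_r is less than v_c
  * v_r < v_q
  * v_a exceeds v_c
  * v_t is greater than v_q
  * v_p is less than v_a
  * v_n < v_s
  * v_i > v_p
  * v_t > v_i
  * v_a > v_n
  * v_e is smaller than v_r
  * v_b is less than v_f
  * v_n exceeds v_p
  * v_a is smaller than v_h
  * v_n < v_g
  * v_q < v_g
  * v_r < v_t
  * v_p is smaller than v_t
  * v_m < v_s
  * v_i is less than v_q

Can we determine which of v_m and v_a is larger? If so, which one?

undetermined

Following every chain through v_a: above v_a we get v_h; below v_a we get v_e, v_r, v_p, v_c, v_n.
v_m is not reached, and no chain runs the other way from v_m to v_a.
So the given relations leave the order of v_a and v_m undetermined.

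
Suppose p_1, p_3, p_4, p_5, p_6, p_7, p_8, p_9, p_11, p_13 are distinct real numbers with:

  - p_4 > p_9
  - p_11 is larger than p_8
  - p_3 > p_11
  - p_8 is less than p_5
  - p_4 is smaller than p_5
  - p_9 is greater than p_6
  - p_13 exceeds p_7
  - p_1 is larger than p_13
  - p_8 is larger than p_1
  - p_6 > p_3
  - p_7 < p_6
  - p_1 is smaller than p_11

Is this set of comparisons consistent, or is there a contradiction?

The single ordering p_7 < p_13 < p_1 < p_8 < p_11 < p_3 < p_6 < p_9 < p_4 < p_5 satisfies every listed relation, so no contradiction arises.

consistent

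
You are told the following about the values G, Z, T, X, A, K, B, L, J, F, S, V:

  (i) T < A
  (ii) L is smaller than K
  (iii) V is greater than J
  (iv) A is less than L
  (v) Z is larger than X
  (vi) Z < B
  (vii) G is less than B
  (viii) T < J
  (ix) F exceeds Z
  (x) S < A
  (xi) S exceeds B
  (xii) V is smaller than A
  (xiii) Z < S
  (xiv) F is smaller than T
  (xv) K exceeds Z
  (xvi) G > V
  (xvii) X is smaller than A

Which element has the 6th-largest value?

Piecing the relations together gives one ordering: X < Z < F < T < J < V < G < B < S < A < L < K.
Counting 6 from the largest end gives G.

G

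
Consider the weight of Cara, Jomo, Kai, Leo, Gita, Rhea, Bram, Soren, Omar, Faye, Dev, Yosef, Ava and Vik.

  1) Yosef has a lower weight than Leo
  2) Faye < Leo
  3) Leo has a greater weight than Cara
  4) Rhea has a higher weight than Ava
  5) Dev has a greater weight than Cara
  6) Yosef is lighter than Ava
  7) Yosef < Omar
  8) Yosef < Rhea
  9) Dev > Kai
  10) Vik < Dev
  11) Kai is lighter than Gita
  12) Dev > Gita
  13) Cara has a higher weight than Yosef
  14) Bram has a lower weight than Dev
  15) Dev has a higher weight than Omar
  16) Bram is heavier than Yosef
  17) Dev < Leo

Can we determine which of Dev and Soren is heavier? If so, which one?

Following every chain through Dev: above Dev we get Leo; below Dev we get Kai, Vik, Yosef, Omar, Gita, Cara, Bram.
Soren is not reached, and no chain runs the other way from Soren to Dev.
So the given relations leave the order of Dev and Soren undetermined.

undetermined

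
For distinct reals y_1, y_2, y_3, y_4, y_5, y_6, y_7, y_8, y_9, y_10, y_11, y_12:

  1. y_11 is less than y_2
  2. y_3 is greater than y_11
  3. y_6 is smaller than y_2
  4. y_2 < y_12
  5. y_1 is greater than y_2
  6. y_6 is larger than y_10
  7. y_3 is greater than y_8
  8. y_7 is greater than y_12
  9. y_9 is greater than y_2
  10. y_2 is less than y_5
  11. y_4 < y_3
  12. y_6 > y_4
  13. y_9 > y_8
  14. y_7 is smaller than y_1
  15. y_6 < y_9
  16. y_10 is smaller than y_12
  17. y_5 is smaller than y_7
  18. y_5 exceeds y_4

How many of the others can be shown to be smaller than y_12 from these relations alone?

5

Directly below y_12: y_10, y_2.
One step further: y_11, y_6 (4 so far).
One step further: y_4 (5 so far).
Nothing else is reachable below y_12; 5 in all.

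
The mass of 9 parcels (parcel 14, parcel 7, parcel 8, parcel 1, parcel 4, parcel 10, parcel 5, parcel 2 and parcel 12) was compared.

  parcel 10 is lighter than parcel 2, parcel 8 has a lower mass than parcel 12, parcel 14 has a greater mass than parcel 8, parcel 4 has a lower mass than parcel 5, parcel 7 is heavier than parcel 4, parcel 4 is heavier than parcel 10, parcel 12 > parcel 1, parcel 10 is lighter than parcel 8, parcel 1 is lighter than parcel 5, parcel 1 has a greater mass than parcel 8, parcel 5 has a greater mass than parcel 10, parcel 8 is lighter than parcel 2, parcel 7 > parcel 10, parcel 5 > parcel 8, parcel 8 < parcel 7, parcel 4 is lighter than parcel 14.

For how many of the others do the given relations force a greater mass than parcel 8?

6

The elements the relations force above parcel 8 are parcel 1, parcel 5, parcel 2, parcel 7, parcel 14, parcel 12 — no chain reaches any other.
That is 6.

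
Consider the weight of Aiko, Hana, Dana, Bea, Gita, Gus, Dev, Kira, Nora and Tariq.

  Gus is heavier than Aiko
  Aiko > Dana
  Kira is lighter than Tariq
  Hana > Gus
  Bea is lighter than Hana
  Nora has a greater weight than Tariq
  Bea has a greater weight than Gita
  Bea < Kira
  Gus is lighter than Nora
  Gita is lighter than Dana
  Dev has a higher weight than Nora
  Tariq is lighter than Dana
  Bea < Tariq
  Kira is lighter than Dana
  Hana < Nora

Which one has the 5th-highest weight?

Aiko

Chaining the given pairs: Gita < Bea < Kira < Tariq < Dana < Aiko < Gus < Hana < Nora < Dev.
The 5th largest is Aiko.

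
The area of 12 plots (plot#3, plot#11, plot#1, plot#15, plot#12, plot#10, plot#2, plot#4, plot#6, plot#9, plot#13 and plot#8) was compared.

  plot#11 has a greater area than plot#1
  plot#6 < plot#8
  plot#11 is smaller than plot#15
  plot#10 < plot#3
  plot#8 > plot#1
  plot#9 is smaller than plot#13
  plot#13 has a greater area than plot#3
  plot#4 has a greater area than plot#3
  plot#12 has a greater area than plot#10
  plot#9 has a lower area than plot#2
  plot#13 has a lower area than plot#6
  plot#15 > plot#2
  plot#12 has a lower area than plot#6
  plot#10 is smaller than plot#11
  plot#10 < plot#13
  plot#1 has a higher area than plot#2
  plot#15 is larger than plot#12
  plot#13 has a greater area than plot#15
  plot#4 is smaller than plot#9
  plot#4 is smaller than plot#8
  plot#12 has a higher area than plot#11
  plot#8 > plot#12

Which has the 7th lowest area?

plot#11

Piecing the relations together gives one ordering: plot#10 < plot#3 < plot#4 < plot#9 < plot#2 < plot#1 < plot#11 < plot#12 < plot#15 < plot#13 < plot#6 < plot#8.
Counting 7 from the smallest end gives plot#11.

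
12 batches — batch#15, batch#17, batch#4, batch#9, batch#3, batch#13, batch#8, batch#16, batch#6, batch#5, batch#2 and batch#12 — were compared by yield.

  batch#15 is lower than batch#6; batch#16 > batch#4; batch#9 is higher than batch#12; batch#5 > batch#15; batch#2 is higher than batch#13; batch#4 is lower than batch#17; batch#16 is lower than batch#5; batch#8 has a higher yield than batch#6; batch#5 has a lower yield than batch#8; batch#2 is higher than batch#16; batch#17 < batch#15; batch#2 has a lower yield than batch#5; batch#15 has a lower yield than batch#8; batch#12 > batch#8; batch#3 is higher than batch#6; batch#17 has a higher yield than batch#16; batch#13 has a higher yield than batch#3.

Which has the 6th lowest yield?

batch#3

Piecing the relations together gives one ordering: batch#4 < batch#16 < batch#17 < batch#15 < batch#6 < batch#3 < batch#13 < batch#2 < batch#5 < batch#8 < batch#12 < batch#9.
Counting 6 from the smallest end gives batch#3.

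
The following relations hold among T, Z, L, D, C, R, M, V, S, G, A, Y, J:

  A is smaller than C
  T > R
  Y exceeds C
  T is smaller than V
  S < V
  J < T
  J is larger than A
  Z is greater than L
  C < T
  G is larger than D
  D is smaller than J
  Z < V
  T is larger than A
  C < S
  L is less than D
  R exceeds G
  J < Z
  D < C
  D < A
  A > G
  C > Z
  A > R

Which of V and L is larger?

Following the relations from L: L < D < G < R < A < J < Z < C < S < V.
So L < V; V is the larger of the two.

V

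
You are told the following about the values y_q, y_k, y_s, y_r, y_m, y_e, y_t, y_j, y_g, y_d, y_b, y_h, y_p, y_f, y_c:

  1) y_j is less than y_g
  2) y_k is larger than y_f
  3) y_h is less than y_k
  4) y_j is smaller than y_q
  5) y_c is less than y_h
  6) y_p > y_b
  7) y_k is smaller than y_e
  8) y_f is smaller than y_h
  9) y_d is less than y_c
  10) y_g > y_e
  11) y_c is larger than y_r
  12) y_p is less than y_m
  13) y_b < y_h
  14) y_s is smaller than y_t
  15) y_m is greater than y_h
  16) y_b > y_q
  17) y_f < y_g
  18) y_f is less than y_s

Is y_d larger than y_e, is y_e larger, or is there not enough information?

y_d < y_c and y_c < y_h give y_d < y_h.
Then y_h < y_k extends the chain to y_k.
With y_k < y_e: y_d < y_c < y_h < y_k < y_e.
So y_e is larger.

y_e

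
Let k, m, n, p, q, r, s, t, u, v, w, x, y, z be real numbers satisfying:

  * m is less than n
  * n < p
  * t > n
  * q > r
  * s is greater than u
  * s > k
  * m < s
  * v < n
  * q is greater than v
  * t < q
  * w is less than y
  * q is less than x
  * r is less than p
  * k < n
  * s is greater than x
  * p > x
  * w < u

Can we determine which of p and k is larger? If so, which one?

p

k < n and n < t give k < t.
Then t < q extends the chain to q.
With q < x: k < n < t < q < x.
With x < p: k < n < t < q < x < p.
So p is larger.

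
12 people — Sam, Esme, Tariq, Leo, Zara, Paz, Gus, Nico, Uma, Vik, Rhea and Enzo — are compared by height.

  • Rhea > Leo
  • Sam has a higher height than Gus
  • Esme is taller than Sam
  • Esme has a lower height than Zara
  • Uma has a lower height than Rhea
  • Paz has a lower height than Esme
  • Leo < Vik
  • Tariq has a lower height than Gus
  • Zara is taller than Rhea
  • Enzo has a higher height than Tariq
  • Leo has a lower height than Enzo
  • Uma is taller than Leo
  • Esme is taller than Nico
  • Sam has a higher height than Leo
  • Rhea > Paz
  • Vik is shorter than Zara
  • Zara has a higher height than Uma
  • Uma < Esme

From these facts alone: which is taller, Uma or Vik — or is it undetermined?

undetermined

Following every chain through Uma: above Uma we get Rhea, Esme, Zara; below Uma we get Leo.
Vik is not reached, and no chain runs the other way from Vik to Uma.
So the given relations leave the order of Uma and Vik undetermined.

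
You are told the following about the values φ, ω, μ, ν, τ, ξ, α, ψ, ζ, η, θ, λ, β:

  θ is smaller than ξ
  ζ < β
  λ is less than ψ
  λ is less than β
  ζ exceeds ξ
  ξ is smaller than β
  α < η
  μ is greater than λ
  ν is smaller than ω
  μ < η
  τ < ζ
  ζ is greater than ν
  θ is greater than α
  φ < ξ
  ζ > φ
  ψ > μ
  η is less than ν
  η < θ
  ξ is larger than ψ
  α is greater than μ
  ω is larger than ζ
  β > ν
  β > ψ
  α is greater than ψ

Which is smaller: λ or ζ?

λ

λ < μ and μ < ψ give λ < ψ.
Then ψ < α extends the chain to α.
Then α < η extends the chain to η.
Then η < θ extends the chain to θ.
Then θ < ξ extends the chain to ξ.
Then ξ < ζ extends the chain to ζ.
So λ < ζ; λ is the smaller of the two.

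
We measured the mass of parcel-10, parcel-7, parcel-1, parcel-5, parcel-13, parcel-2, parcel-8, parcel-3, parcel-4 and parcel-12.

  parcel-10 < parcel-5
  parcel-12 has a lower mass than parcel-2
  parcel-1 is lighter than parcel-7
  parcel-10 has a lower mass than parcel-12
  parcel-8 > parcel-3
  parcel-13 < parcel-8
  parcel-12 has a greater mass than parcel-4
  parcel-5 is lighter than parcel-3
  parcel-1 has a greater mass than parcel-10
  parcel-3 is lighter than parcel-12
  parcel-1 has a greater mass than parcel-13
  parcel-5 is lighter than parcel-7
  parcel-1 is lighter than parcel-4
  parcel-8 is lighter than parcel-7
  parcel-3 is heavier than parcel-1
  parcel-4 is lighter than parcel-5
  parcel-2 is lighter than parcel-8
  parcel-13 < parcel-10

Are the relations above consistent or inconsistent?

consistent

The single ordering parcel-13 < parcel-10 < parcel-1 < parcel-4 < parcel-5 < parcel-3 < parcel-12 < parcel-2 < parcel-8 < parcel-7 satisfies every listed relation, so no contradiction arises.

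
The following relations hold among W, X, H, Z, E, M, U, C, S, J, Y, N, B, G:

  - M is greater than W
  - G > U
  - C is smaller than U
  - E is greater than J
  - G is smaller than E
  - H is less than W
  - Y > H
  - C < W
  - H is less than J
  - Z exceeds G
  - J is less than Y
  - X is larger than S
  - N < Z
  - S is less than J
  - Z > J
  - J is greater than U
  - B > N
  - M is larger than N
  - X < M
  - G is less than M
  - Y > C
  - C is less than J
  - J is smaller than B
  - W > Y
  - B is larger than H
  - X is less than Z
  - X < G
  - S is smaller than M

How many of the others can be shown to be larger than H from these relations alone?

7

From H the given relations immediately reach J, Y, B, W.
From those, Z, E, M — 7 in total.
Nothing else is reachable above H; 7 in all.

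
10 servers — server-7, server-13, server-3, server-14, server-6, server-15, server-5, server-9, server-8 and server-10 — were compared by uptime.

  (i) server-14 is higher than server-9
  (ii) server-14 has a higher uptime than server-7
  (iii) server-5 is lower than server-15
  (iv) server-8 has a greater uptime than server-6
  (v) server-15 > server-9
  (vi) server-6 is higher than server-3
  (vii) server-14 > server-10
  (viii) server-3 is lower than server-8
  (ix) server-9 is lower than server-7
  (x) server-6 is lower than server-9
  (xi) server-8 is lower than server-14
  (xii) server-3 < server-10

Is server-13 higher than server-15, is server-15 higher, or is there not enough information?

Following every chain through server-13: nothing is chained to server-13.
server-15 is not reached, and no chain runs the other way from server-15 to server-13.
So the given relations leave the order of server-13 and server-15 undetermined.

undetermined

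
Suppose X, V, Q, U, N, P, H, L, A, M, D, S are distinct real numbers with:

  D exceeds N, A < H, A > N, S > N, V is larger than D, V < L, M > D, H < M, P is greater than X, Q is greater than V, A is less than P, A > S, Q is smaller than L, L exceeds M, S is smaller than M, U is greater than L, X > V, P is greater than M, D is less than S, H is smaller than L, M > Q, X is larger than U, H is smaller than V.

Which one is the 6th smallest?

Piecing the relations together gives one ordering: N < D < S < A < H < V < Q < M < L < U < X < P.
Counting 6 from the smallest end gives V.

V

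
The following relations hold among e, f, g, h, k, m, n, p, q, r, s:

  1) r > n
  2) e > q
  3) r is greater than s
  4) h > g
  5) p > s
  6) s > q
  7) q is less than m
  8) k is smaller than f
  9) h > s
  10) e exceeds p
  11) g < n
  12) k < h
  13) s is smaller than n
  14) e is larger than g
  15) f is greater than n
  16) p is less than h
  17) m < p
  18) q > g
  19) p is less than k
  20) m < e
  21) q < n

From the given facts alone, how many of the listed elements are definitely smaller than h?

Directly below h: g, s, p, k.
One step further: q, m (6 so far).
Nothing else is reachable below h; 6 in all.

6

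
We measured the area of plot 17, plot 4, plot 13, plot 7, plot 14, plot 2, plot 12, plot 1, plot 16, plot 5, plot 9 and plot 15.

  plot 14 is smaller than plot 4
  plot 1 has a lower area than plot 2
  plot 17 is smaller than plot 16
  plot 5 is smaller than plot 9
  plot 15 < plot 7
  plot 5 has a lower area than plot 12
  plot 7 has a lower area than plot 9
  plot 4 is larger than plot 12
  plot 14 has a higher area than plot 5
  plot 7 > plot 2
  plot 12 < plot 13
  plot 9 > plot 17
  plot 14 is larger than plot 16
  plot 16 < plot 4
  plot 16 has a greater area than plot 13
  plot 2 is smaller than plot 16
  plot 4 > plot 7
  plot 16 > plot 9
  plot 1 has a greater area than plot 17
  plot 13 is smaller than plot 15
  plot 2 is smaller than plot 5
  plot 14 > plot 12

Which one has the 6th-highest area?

Chaining the given pairs: plot 17 < plot 1 < plot 2 < plot 5 < plot 12 < plot 13 < plot 15 < plot 7 < plot 9 < plot 16 < plot 14 < plot 4.
The 6th largest is plot 15.

plot 15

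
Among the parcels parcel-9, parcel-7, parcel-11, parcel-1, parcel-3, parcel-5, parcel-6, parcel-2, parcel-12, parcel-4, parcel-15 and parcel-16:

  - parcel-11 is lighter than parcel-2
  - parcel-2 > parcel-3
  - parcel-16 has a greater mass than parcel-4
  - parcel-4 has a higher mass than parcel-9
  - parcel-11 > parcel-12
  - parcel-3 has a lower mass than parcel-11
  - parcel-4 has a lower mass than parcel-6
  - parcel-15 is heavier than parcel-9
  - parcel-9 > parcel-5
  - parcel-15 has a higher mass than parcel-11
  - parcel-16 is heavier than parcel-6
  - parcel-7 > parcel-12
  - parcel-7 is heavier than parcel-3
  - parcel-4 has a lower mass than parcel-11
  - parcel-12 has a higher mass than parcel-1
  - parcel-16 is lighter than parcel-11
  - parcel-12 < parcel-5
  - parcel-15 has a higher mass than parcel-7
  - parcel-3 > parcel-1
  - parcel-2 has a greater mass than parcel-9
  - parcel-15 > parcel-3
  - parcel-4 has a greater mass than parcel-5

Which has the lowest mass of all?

Chaining upward from parcel-1: directly above it, parcel-12, parcel-3; then parcel-5, parcel-7, parcel-11, parcel-2, parcel-15; then parcel-9, parcel-4; then parcel-6, parcel-16.
That covers every other element, and nothing is given below parcel-1, so parcel-1 is the lowest mass.

parcel-1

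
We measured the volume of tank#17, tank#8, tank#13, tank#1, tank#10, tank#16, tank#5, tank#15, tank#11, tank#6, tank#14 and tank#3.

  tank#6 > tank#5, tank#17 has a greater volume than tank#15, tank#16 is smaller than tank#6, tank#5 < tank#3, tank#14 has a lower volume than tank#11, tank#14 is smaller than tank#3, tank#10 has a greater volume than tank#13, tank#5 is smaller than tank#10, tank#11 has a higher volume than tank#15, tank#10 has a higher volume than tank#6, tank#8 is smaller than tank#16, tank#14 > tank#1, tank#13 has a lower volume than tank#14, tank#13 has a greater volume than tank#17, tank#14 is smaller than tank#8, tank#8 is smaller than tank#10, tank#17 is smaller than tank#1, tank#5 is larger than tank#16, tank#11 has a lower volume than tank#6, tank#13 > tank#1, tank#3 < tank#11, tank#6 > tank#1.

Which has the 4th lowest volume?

Piecing the relations together gives one ordering: tank#15 < tank#17 < tank#1 < tank#13 < tank#14 < tank#8 < tank#16 < tank#5 < tank#3 < tank#11 < tank#6 < tank#10.
The 4th smallest is tank#13.

tank#13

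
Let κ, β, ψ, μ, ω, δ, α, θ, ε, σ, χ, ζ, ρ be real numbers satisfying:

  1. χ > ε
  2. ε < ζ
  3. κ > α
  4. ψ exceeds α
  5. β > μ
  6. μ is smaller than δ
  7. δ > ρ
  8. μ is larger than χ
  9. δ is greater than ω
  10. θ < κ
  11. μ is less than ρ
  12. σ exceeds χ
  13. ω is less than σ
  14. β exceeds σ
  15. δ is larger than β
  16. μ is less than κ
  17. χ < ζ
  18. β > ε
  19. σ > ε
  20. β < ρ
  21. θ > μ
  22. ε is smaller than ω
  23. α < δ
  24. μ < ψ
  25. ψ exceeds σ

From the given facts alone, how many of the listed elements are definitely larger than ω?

5

From ω the given relations immediately reach σ, δ.
From those, β, ψ — 4 in total.
From those, ρ — 5 in total.
No other element is forced above ω by the given relations, so the count is 5.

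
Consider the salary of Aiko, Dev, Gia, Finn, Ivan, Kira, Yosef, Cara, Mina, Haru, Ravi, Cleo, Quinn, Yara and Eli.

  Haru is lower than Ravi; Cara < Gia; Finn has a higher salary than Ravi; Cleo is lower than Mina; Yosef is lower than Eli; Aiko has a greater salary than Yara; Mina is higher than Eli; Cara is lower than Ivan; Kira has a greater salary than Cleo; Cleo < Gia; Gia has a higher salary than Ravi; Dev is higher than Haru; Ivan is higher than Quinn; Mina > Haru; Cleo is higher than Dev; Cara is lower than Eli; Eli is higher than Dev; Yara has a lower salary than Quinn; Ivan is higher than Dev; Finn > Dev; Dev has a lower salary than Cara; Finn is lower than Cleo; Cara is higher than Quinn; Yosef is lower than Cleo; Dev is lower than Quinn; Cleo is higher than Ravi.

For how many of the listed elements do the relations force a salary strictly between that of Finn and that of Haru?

2

Chaining upward from Haru reaches: Dev, Quinn, Cara, Ravi, Ivan, Eli, Cleo, Kira, Gia, Mina.
Chaining downward from Finn reaches: Dev, Ravi.
Strictly between Haru and Finn are those in both lists: Dev, Ravi — 2 elements.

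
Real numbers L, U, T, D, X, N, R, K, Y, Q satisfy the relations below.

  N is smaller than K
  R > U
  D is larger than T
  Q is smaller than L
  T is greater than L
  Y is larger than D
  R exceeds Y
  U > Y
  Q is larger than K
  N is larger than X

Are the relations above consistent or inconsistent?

The single ordering X < N < K < Q < L < T < D < Y < U < R satisfies every listed relation, so no contradiction arises.

consistent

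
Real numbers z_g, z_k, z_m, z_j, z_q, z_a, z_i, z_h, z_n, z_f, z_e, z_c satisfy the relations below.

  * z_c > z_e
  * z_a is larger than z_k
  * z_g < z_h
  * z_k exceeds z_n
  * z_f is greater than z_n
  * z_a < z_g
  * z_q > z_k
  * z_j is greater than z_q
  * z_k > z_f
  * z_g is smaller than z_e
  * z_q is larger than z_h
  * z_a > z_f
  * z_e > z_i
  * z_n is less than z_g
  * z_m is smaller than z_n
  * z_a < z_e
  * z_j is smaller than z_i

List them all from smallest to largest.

z_m < z_n < z_f < z_k < z_a < z_g < z_h < z_q < z_j < z_i < z_e < z_c

The consecutive links are each given: z_m < z_n; z_n < z_f; z_f < z_k; z_k < z_a; z_a < z_g; z_g < z_h; z_h < z_q; z_q < z_j; z_j < z_i; z_i < z_e; z_e < z_c.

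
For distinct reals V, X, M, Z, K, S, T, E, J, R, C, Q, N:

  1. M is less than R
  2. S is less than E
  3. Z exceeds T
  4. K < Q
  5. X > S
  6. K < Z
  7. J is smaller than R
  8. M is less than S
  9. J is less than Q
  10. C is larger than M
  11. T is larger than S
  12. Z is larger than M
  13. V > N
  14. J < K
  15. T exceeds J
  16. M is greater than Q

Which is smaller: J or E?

J

J < K and K < Q give J < Q.
Then Q < M extends the chain to M.
With M < S: J < K < Q < M < S.
Then S < E extends the chain to E.
So J < E; J is the smaller of the two.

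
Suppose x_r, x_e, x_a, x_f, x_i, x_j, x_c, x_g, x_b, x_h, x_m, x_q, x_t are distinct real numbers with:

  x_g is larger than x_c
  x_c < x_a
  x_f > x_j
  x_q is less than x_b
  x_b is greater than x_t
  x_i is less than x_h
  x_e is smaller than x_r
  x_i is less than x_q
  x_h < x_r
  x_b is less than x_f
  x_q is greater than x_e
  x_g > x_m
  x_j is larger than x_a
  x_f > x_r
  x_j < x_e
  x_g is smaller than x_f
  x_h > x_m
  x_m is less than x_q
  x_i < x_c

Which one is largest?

x_f

Chaining downward from x_f: directly below it, x_j, x_g, x_b, x_r; then x_m, x_c, x_a, x_t, x_h, x_e, x_q; then x_i.
That covers every other element, and nothing is given above x_f, so x_f is the largest.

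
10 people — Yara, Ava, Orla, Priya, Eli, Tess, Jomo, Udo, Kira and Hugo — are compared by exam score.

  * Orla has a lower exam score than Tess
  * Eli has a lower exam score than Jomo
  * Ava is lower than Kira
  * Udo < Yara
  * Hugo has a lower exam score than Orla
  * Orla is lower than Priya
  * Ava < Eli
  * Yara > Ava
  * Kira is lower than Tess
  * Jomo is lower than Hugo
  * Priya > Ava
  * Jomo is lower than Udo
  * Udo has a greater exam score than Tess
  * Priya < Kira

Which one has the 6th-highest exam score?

Chaining the given pairs: Ava < Eli < Jomo < Hugo < Orla < Priya < Kira < Tess < Udo < Yara.
Counting 6 from the largest end gives Orla.

Orla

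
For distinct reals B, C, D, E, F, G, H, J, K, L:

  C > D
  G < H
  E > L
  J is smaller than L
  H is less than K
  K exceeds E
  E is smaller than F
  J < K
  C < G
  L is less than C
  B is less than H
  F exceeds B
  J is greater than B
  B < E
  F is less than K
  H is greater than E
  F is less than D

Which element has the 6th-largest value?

F

The consecutive relations fix a unique order: B < J < L < E < F < D < C < G < H < K.
Counting 6 from the largest end gives F.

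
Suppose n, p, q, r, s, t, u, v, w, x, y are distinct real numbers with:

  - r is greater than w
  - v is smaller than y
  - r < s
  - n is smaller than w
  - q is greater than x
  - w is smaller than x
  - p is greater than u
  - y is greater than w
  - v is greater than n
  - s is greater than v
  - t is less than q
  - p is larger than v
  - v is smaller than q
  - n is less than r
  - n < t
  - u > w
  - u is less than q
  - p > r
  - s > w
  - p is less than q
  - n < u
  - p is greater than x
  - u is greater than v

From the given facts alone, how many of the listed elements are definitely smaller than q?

8

Directly below q: t, v, u, x, p.
One step further: n, w, r (8 so far).
Nothing else is reachable below q; 8 in all.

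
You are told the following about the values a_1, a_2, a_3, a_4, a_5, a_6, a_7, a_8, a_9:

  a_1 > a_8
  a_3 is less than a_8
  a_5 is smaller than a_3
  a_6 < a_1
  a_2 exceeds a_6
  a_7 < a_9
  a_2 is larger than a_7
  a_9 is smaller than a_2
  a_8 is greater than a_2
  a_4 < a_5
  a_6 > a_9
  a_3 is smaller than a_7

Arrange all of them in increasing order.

a_4 < a_5 < a_3 < a_7 < a_9 < a_6 < a_2 < a_8 < a_1

Each adjacent pair is fixed by a given relation: a_4 < a_5; a_5 < a_3; a_3 < a_7; a_7 < a_9; a_9 < a_6; a_6 < a_2; a_2 < a_8; a_8 < a_1. Chaining them end to end gives the full order.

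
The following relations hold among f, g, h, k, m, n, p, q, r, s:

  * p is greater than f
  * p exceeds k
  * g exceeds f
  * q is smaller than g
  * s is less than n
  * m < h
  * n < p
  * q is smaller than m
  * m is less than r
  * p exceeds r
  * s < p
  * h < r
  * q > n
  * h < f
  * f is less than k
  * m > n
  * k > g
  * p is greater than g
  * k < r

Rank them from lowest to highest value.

The consecutive links are each given: s < n; n < q; q < m; m < h; h < f; f < g; g < k; k < r; r < p.

s < n < q < m < h < f < g < k < r < p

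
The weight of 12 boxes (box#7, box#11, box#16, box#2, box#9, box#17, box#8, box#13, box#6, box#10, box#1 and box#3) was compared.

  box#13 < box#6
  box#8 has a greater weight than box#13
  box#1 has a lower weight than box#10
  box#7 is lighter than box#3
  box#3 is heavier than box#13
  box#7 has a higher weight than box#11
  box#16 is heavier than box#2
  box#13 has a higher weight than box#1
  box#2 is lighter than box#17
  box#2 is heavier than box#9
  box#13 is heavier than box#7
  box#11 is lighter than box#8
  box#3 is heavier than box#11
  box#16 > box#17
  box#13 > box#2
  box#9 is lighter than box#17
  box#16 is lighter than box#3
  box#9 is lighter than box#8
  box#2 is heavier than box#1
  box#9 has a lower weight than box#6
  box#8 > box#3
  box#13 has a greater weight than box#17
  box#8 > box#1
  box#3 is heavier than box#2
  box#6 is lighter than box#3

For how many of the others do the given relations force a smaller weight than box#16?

From box#16 the given relations immediately reach box#2, box#17.
From those, box#9, box#1 — 4 in total.
Nothing else is reachable below box#16; 4 in all.

4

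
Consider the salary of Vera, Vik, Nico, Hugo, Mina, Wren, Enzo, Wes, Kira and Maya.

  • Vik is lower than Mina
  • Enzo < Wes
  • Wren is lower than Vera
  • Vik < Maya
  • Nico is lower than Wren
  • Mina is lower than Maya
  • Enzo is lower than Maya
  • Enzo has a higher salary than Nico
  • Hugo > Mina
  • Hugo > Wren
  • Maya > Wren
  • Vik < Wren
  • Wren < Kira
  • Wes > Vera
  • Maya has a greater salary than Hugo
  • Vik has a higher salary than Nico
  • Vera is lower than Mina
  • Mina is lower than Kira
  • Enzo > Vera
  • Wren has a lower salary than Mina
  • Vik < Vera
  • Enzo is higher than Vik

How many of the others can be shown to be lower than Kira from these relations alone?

5

Directly below Kira: Wren, Mina.
One step further: Nico, Vik, Vera (5 so far).
Nothing else is reachable below Kira; 5 in all.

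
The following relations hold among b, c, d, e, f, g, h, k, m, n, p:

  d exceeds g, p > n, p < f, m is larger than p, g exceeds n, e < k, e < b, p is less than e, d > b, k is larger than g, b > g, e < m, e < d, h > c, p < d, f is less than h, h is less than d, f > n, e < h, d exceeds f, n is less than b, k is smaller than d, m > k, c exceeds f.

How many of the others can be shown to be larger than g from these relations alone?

4

The elements the relations force above g are k, m, b, d — no chain reaches any other.
That is 4.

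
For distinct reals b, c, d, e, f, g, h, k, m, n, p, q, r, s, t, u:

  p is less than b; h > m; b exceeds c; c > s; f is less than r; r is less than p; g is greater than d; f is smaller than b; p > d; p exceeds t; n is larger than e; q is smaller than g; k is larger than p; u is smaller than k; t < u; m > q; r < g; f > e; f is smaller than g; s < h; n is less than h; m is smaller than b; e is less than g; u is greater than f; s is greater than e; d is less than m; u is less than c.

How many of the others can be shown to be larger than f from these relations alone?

The elements the relations force above f are r, u, g, p, k, c, b — no chain reaches any other.
That is 7.

7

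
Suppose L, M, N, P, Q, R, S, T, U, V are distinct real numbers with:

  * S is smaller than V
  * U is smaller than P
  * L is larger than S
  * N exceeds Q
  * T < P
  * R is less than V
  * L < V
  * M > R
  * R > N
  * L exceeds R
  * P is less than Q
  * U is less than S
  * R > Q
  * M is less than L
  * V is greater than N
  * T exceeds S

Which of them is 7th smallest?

The consecutive relations fix a unique order: U < S < T < P < Q < N < R < M < L < V.
Counting 7 from the smallest end gives R.

R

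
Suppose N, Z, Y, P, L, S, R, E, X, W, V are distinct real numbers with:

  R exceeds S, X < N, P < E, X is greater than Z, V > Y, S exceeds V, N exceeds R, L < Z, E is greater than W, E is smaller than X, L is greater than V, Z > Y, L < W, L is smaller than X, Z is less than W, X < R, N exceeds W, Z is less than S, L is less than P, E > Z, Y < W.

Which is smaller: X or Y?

Y < V and V < L give Y < L.
With L < Z: Y < V < L < Z.
With Z < W: Y < V < L < Z < W.
Then W < E extends the chain to E.
With E < X: Y < V < L < Z < W < E < X.
So Y < X; Y is the smaller of the two.

Y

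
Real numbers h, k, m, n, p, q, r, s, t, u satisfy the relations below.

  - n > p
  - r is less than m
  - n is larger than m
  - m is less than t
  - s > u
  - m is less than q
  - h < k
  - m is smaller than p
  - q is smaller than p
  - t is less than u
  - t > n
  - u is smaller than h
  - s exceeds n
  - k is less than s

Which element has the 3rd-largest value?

Piecing the relations together gives one ordering: r < m < q < p < n < t < u < h < k < s.
Counting 3 from the largest end gives h.

h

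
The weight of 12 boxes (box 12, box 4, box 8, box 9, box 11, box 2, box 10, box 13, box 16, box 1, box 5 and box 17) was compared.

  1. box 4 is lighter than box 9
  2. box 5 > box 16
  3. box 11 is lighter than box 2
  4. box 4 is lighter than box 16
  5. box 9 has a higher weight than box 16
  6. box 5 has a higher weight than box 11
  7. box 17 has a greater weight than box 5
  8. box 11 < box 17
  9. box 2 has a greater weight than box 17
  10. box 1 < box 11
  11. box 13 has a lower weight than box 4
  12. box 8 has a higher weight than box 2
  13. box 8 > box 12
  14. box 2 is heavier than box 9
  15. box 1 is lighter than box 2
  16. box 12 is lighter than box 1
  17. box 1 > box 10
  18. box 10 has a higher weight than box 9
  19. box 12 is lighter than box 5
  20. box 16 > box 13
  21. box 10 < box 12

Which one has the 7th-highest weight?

Chaining the given pairs: box 13 < box 4 < box 16 < box 9 < box 10 < box 12 < box 1 < box 11 < box 5 < box 17 < box 2 < box 8.
Counting 7 from the largest end gives box 12.

box 12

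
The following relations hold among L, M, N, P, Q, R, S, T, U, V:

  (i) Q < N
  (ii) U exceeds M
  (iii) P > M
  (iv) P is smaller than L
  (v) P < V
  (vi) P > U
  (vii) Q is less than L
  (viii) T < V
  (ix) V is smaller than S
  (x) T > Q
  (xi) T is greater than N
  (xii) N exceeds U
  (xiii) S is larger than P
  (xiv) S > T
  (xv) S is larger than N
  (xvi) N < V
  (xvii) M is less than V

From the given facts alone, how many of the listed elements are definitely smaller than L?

Directly below L: Q, P.
One step further: M, U (4 so far).
Nothing else is reachable below L; 4 in all.

4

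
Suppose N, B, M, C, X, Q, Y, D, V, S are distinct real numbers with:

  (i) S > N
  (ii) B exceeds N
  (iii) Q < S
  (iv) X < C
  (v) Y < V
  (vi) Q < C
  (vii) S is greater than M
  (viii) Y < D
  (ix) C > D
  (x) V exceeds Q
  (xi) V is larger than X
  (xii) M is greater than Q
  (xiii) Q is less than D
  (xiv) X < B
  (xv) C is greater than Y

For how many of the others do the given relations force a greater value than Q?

From Q the given relations immediately reach M, D, S, C, V.
Nothing else is reachable above Q; 5 in all.

5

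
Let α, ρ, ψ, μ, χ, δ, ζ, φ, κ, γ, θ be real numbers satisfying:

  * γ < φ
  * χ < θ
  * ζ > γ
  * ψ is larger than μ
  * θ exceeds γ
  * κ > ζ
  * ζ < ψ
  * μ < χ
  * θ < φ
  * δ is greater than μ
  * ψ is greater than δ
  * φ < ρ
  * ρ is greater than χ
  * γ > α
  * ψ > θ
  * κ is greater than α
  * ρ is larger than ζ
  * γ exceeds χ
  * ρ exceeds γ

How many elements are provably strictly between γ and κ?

1

Chaining upward from γ reaches: θ, ζ, ψ, φ, ρ.
Chaining downward from κ reaches: α, μ, χ, ζ.
Strictly between γ and κ are those in both lists: ζ — 1 element.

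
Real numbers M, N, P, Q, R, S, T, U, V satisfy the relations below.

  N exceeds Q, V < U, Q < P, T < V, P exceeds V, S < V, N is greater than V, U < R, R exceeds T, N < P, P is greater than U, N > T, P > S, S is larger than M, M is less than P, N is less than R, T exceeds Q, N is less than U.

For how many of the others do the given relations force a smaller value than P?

7

Directly below P: M, Q, S, V, N, U.
One step further: T (7 so far).
No other element is forced below P by the given relations, so the count is 7.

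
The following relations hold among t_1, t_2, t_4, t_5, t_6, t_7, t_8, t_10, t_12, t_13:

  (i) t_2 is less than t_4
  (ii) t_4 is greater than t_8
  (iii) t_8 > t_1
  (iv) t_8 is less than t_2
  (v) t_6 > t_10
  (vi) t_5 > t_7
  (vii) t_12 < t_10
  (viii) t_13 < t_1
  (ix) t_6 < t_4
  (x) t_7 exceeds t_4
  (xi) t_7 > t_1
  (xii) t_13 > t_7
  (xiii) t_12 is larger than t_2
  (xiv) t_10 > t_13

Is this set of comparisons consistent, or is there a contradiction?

inconsistent

Chaining the given relations yields t_13 < t_1 < t_8 < t_2 < t_12 < t_10 < t_6 < t_4 < t_7, so t_13 < t_7. But one relation states t_7 < t_13. These cannot both hold.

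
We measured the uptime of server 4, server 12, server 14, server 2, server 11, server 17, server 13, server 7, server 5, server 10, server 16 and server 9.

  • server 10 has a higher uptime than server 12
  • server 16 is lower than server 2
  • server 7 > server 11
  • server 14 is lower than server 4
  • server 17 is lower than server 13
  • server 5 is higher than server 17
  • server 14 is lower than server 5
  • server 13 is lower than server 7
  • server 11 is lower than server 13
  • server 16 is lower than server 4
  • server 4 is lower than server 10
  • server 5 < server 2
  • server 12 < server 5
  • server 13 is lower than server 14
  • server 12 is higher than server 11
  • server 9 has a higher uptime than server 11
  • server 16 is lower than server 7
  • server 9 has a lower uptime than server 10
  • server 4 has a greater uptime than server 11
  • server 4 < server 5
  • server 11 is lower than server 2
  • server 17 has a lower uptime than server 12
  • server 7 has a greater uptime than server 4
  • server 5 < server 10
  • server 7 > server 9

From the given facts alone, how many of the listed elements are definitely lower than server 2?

8

Directly below server 2: server 11, server 16, server 5.
One step further: server 17, server 14, server 4, server 12 (7 so far).
One step further: server 13 (8 so far).
Nothing else is reachable below server 2; 8 in all.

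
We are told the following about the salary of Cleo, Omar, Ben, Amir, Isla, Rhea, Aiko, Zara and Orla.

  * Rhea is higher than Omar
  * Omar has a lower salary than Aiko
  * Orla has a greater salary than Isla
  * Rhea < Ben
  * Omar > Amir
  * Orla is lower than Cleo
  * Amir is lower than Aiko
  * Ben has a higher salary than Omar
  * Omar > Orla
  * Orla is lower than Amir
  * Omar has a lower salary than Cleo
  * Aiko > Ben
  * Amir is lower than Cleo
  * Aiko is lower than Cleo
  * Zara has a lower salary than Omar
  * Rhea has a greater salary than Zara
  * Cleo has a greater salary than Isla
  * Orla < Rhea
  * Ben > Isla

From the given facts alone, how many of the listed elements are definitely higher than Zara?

5

From Zara the given relations immediately reach Omar, Rhea.
From those, Ben, Aiko, Cleo — 5 in total.
Nothing else is reachable above Zara; 5 in all.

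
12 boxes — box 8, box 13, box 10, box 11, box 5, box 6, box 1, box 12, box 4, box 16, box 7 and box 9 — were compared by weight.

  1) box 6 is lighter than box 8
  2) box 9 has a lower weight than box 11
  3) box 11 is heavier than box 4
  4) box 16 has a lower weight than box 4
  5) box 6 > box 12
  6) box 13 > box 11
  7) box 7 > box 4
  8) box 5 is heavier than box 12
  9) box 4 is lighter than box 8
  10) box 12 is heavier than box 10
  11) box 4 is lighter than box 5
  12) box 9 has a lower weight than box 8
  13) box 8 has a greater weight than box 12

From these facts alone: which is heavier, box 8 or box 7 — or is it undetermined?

Following every chain through box 7: below box 7 we get box 16, box 4.
box 8 is not reached, and no chain runs the other way from box 8 to box 7.
So the given relations leave the order of box 7 and box 8 undetermined.

undetermined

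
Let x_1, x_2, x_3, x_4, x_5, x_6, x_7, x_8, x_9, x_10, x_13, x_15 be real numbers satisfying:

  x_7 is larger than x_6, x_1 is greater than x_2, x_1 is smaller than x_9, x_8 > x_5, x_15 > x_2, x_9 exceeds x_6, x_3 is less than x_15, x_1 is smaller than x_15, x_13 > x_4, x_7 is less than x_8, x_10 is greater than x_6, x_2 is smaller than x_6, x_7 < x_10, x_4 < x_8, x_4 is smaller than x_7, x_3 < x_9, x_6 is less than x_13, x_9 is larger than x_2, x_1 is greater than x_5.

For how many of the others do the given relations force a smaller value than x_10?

From x_10 the given relations immediately reach x_6, x_7.
From those, x_2, x_4 — 4 in total.
No other element is forced below x_10 by the given relations, so the count is 4.

4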